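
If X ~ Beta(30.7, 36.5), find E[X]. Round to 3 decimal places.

E[X] = α/(α+β) = 30.7/67.2 = 0.457.

0.457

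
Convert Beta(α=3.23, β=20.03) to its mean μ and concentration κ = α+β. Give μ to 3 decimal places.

μ = 0.139, κ = 23.26

κ = α+β = 3.23+20.03 = 23.26; μ = α/κ = 3.23/23.26 = 0.139.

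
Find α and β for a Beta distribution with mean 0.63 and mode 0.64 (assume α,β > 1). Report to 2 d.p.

α = 17.64, β = 10.36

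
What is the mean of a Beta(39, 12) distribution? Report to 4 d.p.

0.7647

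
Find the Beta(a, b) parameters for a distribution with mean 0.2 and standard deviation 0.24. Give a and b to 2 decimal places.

a = 0.36, b = 1.42

σ² = 0.24² = 0.0576.
With s = a+b, Var = μ(1−μ)/(s+1), so s+1 = (0.2×0.8)/0.0576 = 2.7778 and s = 1.7778.
a = μs = 0.36, b = (1−μ)s = 1.42.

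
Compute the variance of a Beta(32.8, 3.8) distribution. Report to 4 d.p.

0.0025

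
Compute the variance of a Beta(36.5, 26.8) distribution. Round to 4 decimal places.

0.0038

α+β = 63.3 and αβ = 978.20, so Var = αβ/[(α+β)²(α+β+1)] = 978.20/257643.027 = 0.0038.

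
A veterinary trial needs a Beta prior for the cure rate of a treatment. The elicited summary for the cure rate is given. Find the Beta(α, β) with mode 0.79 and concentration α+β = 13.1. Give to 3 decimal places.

Since the density peak of Beta(α,β) is at (α−1)/(α+β−2),
α = 1 + 0.79(13.1−2) = 9.769 and β = 13.1 − 9.769 = 3.331.

α = 9.769, β = 3.331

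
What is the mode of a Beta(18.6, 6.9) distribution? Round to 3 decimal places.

With α,β > 1, mode = (α−1)/(α+β−2) = 17.6/23.5 = 0.749.

0.749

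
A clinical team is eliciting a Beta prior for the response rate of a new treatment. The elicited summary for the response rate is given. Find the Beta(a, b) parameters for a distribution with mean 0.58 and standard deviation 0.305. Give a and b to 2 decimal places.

a = 0.94, b = 0.68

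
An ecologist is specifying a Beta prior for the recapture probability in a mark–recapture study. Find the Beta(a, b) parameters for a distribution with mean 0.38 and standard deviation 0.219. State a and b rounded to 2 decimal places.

a = 1.49, b = 2.43

First σ² = 0.047961. Setting a = μn, b = (1−μ)n with n = a+b,
μ(1−μ)/(n+1) = 0.047961 ⇒ n+1 = 0.2356/0.047961 = 4.9123 ⇒ n = 3.9123.
Hence a = 0.38×3.9123 = 1.49, b = 0.62×3.9123 = 2.43.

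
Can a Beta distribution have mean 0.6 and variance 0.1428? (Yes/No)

Yes

A Beta with mean μ has variance μ(1−μ)/(α+β+1) < μ(1−μ).
Here μ(1−μ) = 0.6×0.4 = 0.24, and 0.1428 < 0.24.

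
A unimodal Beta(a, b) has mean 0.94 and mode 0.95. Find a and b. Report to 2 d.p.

a = 84.60, b = 5.40

With s = a+b: μ = a/s and mode = (a−1)/(s−2). Eliminating a = μs,
μs − 1 = m(s−2) ⇒ s(μ−m) = 1−2m ⇒ s = -0.90/-0.01 = 90.0000.
So a = μs = 84.60, b = (1−μ)s = 5.40.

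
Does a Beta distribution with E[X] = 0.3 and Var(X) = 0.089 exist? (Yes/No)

For any Beta, Var(X) < E[X]·(1−E[X]).
Here μ(1−μ) = 0.3×0.7 = 0.21, and 0.089 < 0.21.

Yes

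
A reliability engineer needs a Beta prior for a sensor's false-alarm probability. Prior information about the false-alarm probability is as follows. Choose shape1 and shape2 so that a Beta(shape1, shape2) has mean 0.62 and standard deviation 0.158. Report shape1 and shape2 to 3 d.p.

shape1 = 5.231, shape2 = 3.206

σ² = 0.158² = 0.024964.
With s = shape1+shape2, Var = μ(1−μ)/(s+1), so s+1 = (0.62×0.38)/0.024964 = 9.4376 and s = 8.4376.
shape1 = μs = 5.231, shape2 = (1−μ)s = 3.206.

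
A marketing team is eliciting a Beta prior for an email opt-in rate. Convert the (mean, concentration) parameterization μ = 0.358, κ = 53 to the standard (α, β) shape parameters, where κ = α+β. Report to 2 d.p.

α = 18.97, β = 34.03

Split κ in proportion μ : (1−μ): α = 0.358·53 = 18.97, β = 53 − 18.97 = 34.03.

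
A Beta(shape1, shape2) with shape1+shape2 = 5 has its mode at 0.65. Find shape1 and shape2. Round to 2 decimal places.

Mode = (shape1−1)/(κ−2) with κ = shape1+shape2, so shape1−1 = 0.65·3 = 1.95.
shape1 = 2.95; shape2 = κ − shape1 = 2.05.

shape1 = 2.95, shape2 = 2.05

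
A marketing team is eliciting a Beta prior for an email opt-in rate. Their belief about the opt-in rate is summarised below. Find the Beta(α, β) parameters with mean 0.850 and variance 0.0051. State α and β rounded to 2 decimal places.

α = 20.40, β = 3.60

By moment matching, α+β = μ(1−μ)/σ² − 1 = (0.850·0.150)/0.0051 − 1 = 25.0000 − 1 = 24.0000.
Since α/(α+β) = μ, α = 0.850·24.0000 = 20.40 and β = 0.150·24.0000 = 3.60.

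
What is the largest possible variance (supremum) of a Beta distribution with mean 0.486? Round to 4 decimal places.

0.2498

For fixed mean μ the Beta variance is μ(1−μ)/(α+β+1), increasing as α+β decreases.
Its least upper bound (not attained) is μ(1−μ) = 0.486·0.514 = 0.2498.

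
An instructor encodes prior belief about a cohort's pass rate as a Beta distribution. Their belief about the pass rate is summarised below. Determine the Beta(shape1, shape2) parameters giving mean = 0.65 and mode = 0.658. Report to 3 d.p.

With s = shape1+shape2: μ = shape1/s and mode = (shape1−1)/(s−2). Eliminating shape1 = μs,
μs − 1 = m(s−2) ⇒ s(μ−m) = 1−2m ⇒ s = -0.316/-0.008 = 39.5000.
So shape1 = μs = 25.675, shape2 = (1−μ)s = 13.825.

shape1 = 25.675, shape2 = 13.825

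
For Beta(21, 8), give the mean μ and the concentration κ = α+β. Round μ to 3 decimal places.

μ = 0.724, κ = 29

κ = α+β = 21+8 = 29; μ = α/κ = 21/29 = 0.724.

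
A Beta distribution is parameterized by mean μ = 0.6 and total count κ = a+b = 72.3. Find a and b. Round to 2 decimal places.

a = μκ = 0.6×72.3 = 43.38 and b = (1−μ)κ = 0.4×72.3 = 28.92.

a = 43.38, b = 28.92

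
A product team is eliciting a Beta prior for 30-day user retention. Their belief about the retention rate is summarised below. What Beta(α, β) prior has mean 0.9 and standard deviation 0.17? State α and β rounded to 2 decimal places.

α = 1.90, β = 0.21

First σ² = 0.0289. Setting α = μn, β = (1−μ)n with n = α+β,
μ(1−μ)/(n+1) = 0.0289 ⇒ n+1 = 0.09/0.0289 = 3.1142 ⇒ n = 2.1142.
Hence α = 0.9×2.1142 = 1.90, β = 0.1×2.1142 = 0.21.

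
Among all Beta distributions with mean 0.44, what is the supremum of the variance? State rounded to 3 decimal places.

0.246

Var = μ(1−μ)/(α+β+1), which approaches μ(1−μ) as α+β → 0.
So the supremum is μ(1−μ) = 0.44×0.56 = 0.246.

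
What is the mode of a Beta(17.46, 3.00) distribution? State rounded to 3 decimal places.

0.892

With α,β > 1, mode = (α−1)/(α+β−2) = 16.46/18.46 = 0.892.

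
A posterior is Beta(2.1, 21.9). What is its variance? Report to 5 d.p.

μ = 2.1/24.0 = 0.087500; Var = μ(1−μ)/(α+β+1) = 0.0798438/25.0 = 0.00319.

0.00319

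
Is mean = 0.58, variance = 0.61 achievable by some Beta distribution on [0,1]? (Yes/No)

For any Beta, Var(X) < E[X]·(1−E[X]).
Here μ(1−μ) = 0.58×0.42 = 0.2436, and 0.61 ≥ 0.2436.

No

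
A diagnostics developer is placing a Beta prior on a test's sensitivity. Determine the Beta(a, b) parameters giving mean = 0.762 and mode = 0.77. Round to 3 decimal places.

a = 51.435, b = 16.065

Let s = a+b. Mean gives a = μs = 0.762s; mode gives (a−1)/(s−2) = 0.77.
Substituting: 0.762s − 1 = 0.77(s−2) = 0.77s − 1.54, so -0.008s = -0.54 and s = 67.5000.
Then a = 0.762×67.5000 = 51.435 and b = s−a = 16.065.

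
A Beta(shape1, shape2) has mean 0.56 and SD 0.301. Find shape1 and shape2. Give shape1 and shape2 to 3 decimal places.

shape1 = 0.963, shape2 = 0.757

σ² = 0.301² = 0.090601.
With s = shape1+shape2, Var = μ(1−μ)/(s+1), so s+1 = (0.56×0.44)/0.090601 = 2.7196 and s = 1.7196.
shape1 = μs = 0.963, shape2 = (1−μ)s = 0.757.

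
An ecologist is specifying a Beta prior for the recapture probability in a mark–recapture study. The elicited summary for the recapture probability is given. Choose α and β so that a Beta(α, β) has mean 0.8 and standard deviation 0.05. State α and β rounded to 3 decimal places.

α = 50.400, β = 12.600

First σ² = 0.0025. Setting α = μn, β = (1−μ)n with n = α+β,
μ(1−μ)/(n+1) = 0.0025 ⇒ n+1 = 0.16/0.0025 = 64.0000 ⇒ n = 63.0000.
Hence α = 0.8×63.0000 = 50.400, β = 0.2×63.0000 = 12.600.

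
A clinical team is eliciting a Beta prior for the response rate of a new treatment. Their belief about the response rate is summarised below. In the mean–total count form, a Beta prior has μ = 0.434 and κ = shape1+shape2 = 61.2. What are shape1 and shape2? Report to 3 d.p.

shape1 = 26.561, shape2 = 34.639

shape1 = μκ = 0.434×61.2 = 26.561 and shape2 = (1−μ)κ = 0.566×61.2 = 34.639.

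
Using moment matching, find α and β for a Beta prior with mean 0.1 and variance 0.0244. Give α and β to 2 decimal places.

By moment matching, α+β = μ(1−μ)/σ² − 1 = (0.1·0.9)/0.0244 − 1 = 3.6885 − 1 = 2.6885.
Since α/(α+β) = μ, α = 0.1·2.6885 = 0.27 and β = 0.9·2.6885 = 2.42.

α = 0.27, β = 2.42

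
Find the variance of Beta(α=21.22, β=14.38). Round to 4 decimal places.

α+β = 35.60 and αβ = 305.1436, so Var = αβ/[(α+β)²(α+β+1)] = 305.1436/46385.376000 = 0.0066.

0.0066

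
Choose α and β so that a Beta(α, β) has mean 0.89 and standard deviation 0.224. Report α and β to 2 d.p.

σ² = 0.224² = 0.050176.
With s = α+β, Var = μ(1−μ)/(s+1), so s+1 = (0.89×0.11)/0.050176 = 1.9511 and s = 0.9511.
α = μs = 0.85, β = (1−μ)s = 0.10.

α = 0.85, β = 0.10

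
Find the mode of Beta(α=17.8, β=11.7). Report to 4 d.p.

0.6109

The density x^(α−1)(1−x)^(β−1) is maximised at (α−1)/(α+β−2) = 16.8/27.5 = 0.6109.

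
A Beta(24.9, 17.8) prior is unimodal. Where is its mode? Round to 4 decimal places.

The density x^(α−1)(1−x)^(β−1) is maximised at (α−1)/(α+β−2) = 23.9/40.7 = 0.5872.

0.5872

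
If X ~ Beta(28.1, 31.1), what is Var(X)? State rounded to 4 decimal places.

μ = 28.1/59.2 = 0.474662; Var = μ(1−μ)/(α+β+1) = 0.2493580/60.2 = 0.0041.

0.0041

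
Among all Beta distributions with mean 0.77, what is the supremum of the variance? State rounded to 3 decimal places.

0.177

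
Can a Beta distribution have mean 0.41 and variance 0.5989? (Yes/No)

No

The Beta variance bound is σ² < μ(1−μ).
Here μ(1−μ) = 0.41×0.59 = 0.2419, and 0.5989 ≥ 0.2419.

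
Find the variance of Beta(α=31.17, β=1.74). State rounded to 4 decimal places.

α+β = 32.91 and αβ = 54.2358, so Var = αβ/[(α+β)²(α+β+1)] = 54.2358/36726.839271 = 0.0015.

0.0015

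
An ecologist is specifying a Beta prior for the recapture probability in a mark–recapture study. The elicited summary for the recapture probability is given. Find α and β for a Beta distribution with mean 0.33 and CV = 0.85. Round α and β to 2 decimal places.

α = 0.60, β = 1.21

Var = (CV·μ)² = (0.85×0.33)² = 0.078680.
α+β = μ(1−μ)/Var − 1 = 0.2211/0.078680 − 1 = 1.8101.
Thus α = 0.33·1.8101 = 0.60 and β = 0.67·1.8101 = 1.21.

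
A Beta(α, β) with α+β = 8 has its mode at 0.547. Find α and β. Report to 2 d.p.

Since the density peak of Beta(α,β) is at (α−1)/(α+β−2),
α = 1 + 0.547(8−2) = 4.28 and β = 8 − 4.28 = 3.72.

α = 4.28, β = 3.72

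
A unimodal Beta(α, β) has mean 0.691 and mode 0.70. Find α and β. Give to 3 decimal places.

α = 30.711, β = 13.733

Let s = α+β. Mean gives α = μs = 0.691s; mode gives (α−1)/(s−2) = 0.70.
Substituting: 0.691s − 1 = 0.70(s−2) = 0.70s − 1.40, so -0.009s = -0.40 and s = 44.4444.
Then α = 0.691×44.4444 = 30.711 and β = s−α = 13.733.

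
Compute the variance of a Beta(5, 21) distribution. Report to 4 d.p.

0.0058

α+β = 26 and αβ = 105, so Var = αβ/[(α+β)²(α+β+1)] = 105/18252 = 0.0058.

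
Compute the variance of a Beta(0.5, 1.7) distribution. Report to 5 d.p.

Var = αβ/[(α+β)²(α+β+1)] = (0.5×1.7)/(2.2²×3.2) = 0.85/15.488 = 0.05488.

0.05488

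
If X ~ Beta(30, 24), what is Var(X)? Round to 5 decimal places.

Var = αβ/[(α+β)²(α+β+1)] = (30×24)/(54²×55) = 720/160380 = 0.00449.

0.00449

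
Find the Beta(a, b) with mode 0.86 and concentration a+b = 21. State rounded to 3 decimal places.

For a,b>1 the mode is (a−1)/(a+b−2), so a = mode·(κ−2)+1 = 0.86×19+1 = 17.340.
And b = (1−mode)·(κ−2)+1 = 0.14×19+1 = 3.660.

a = 17.340, b = 3.660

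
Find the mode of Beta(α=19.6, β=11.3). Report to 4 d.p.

0.6436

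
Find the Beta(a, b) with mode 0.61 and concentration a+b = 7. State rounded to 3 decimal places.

For a,b>1 the mode is (a−1)/(a+b−2), so a = mode·(κ−2)+1 = 0.61×5+1 = 4.050.
And b = (1−mode)·(κ−2)+1 = 0.39×5+1 = 2.950.

a = 4.050, b = 2.950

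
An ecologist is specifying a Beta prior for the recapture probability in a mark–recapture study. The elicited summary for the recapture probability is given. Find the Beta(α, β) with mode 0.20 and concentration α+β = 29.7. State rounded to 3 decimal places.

α = 6.540, β = 23.160

For α,β>1 the mode is (α−1)/(α+β−2), so α = mode·(κ−2)+1 = 0.20×27.7+1 = 6.540.
And β = (1−mode)·(κ−2)+1 = 0.80×27.7+1 = 23.160.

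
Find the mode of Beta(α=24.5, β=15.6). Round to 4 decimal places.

The density x^(α−1)(1−x)^(β−1) is maximised at (α−1)/(α+β−2) = 23.5/38.1 = 0.6168.

0.6168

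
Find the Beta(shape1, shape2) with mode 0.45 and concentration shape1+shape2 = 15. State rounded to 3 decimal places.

Since the density peak of Beta(shape1,shape2) is at (shape1−1)/(shape1+shape2−2),
shape1 = 1 + 0.45(15−2) = 6.850 and shape2 = 15 − 6.850 = 8.150.

shape1 = 6.850, shape2 = 8.150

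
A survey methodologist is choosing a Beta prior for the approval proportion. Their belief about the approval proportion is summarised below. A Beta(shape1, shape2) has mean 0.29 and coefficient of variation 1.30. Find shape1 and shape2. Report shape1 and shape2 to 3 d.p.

Var = (CV·μ)² = (1.30×0.29)² = 0.142129.
shape1+shape2 = μ(1−μ)/Var − 1 = 0.2059/0.142129 − 1 = 0.4487.
Thus shape1 = 0.29·0.4487 = 0.130 and shape2 = 0.71·0.4487 = 0.319.

shape1 = 0.130, shape2 = 0.319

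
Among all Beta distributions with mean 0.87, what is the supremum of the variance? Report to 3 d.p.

0.113

For fixed mean μ the Beta variance is μ(1−μ)/(α+β+1), increasing as α+β decreases.
Its least upper bound (not attained) is μ(1−μ) = 0.87·0.13 = 0.113.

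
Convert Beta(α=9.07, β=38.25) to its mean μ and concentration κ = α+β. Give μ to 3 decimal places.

μ = 0.192, κ = 47.32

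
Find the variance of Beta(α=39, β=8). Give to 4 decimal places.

0.0029

Var = αβ/[(α+β)²(α+β+1)] = (39×8)/(47²×48) = 312/106032 = 0.0029.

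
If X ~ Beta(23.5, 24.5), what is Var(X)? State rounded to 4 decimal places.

Var = αβ/[(α+β)²(α+β+1)] = (23.5×24.5)/(48.0²×49.0) = 575.75/112896.000 = 0.0051.

0.0051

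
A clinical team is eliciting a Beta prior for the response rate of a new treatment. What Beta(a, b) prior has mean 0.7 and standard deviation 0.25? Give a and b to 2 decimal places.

First σ² = 0.0625. Setting a = μn, b = (1−μ)n with n = a+b,
μ(1−μ)/(n+1) = 0.0625 ⇒ n+1 = 0.21/0.0625 = 3.3600 ⇒ n = 2.3600.
Hence a = 0.7×2.3600 = 1.65, b = 0.3×2.3600 = 0.71.

a = 1.65, b = 0.71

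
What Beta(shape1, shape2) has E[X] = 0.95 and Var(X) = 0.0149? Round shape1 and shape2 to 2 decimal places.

shape1 = 2.08, shape2 = 0.11

Let s = shape1+shape2. The Beta variance is μ(1−μ)/(s+1).
So s+1 = μ(1−μ)/σ² = (0.95×0.05)/0.0149 = 0.0475/0.0149 = 3.1879, giving s = 2.1879.
Then shape1 = μs = 0.95×2.1879 = 2.08 and shape2 = (1−μ)s = 0.05×2.1879 = 0.11.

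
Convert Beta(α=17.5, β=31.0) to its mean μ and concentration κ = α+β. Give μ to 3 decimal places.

μ = 0.361, κ = 48.5

κ = α+β = 17.5+31.0 = 48.5; μ = α/κ = 17.5/48.5 = 0.361.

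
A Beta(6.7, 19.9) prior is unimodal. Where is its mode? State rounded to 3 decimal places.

The density x^(α−1)(1−x)^(β−1) is maximised at (α−1)/(α+β−2) = 5.7/24.6 = 0.232.

0.232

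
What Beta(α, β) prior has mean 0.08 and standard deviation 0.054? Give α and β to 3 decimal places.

α = 1.939, β = 22.301

First σ² = 0.002916. Setting α = μn, β = (1−μ)n with n = α+β,
μ(1−μ)/(n+1) = 0.002916 ⇒ n+1 = 0.0736/0.002916 = 25.2401 ⇒ n = 24.2401.
Hence α = 0.08×24.2401 = 1.939, β = 0.92×24.2401 = 22.301.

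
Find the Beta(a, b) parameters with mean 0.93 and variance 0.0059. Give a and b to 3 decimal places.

a = 9.332, b = 0.702

Let s = a+b. The Beta variance is μ(1−μ)/(s+1).
So s+1 = μ(1−μ)/σ² = (0.93×0.07)/0.0059 = 0.0651/0.0059 = 11.0339, giving s = 10.0339.
Then a = μs = 0.93×10.0339 = 9.332 and b = (1−μ)s = 0.07×10.0339 = 0.702.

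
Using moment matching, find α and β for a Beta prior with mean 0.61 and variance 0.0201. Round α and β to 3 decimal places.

α = 6.610, β = 4.226

By moment matching, α+β = μ(1−μ)/σ² − 1 = (0.61·0.39)/0.0201 − 1 = 11.8358 − 1 = 10.8358.
Since α/(α+β) = μ, α = 0.61·10.8358 = 6.610 and β = 0.39·10.8358 = 4.226.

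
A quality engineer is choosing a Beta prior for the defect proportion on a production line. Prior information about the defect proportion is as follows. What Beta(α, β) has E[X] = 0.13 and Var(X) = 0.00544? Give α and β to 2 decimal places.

Write ν = α+β; then α = μν and Var = μ(1−μ)/(ν+1).
ν = μ(1−μ)/Var − 1 = 0.1131/0.00544 − 1 = 19.7904.
α = 0.13·19.7904 = 2.57, β = 0.87·19.7904 = 17.22.

α = 2.57, β = 17.22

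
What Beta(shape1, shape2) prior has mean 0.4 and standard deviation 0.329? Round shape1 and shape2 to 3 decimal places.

First σ² = 0.108241. Setting shape1 = μn, shape2 = (1−μ)n with n = shape1+shape2,
μ(1−μ)/(n+1) = 0.108241 ⇒ n+1 = 0.24/0.108241 = 2.2173 ⇒ n = 1.2173.
Hence shape1 = 0.4×1.2173 = 0.487, shape2 = 0.6×1.2173 = 0.730.

shape1 = 0.487, shape2 = 0.730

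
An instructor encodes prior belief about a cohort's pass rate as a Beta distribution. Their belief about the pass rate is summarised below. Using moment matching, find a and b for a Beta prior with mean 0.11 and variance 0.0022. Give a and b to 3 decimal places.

a = 4.785, b = 38.715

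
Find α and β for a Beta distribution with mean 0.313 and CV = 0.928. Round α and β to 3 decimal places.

α = 0.485, β = 1.064

Var = (CV·μ)² = (0.928×0.313)² = 0.084369.
α+β = μ(1−μ)/Var − 1 = 0.215031/0.084369 − 1 = 1.5487.
Thus α = 0.313·1.5487 = 0.485 and β = 0.687·1.5487 = 1.064.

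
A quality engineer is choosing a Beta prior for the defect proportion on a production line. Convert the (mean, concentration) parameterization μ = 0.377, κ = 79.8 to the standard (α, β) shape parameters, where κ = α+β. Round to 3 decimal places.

α = μκ = 0.377×79.8 = 30.085 and β = (1−μ)κ = 0.623×79.8 = 49.715.

α = 30.085, β = 49.715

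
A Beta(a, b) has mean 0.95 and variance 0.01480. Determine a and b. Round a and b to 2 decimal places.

Let s = a+b. The Beta variance is μ(1−μ)/(s+1).
So s+1 = μ(1−μ)/σ² = (0.95×0.05)/0.01480 = 0.0475/0.01480 = 3.2095, giving s = 2.2095.
Then a = μs = 0.95×2.2095 = 2.10 and b = (1−μ)s = 0.05×2.2095 = 0.11.

a = 2.10, b = 0.11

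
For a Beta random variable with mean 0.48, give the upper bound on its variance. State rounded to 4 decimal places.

0.2496

Var = μ(1−μ)/(α+β+1), which approaches μ(1−μ) as α+β → 0.
So the supremum is μ(1−μ) = 0.48×0.52 = 0.2496.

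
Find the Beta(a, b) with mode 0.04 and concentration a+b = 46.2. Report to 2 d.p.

For a,b>1 the mode is (a−1)/(a+b−2), so a = mode·(κ−2)+1 = 0.04×44.2+1 = 2.77.
And b = (1−mode)·(κ−2)+1 = 0.96×44.2+1 = 43.43.

a = 2.77, b = 43.43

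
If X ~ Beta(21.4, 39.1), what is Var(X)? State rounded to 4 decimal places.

α+β = 60.5 and αβ = 836.74, so Var = αβ/[(α+β)²(α+β+1)] = 836.74/225105.375 = 0.0037.

0.0037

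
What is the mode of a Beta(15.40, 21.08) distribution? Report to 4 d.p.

0.4176

The density x^(α−1)(1−x)^(β−1) is maximised at (α−1)/(α+β−2) = 14.40/34.48 = 0.4176.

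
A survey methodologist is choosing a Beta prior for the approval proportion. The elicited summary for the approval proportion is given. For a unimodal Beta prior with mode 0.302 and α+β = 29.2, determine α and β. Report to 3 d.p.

α = 9.214, β = 19.986

Since the density peak of Beta(α,β) is at (α−1)/(α+β−2),
α = 1 + 0.302(29.2−2) = 9.214 and β = 29.2 − 9.214 = 19.986.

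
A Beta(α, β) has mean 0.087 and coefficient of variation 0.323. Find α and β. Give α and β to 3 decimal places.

Var = (CV·μ)² = (0.323×0.087)² = 0.000790.
α+β = μ(1−μ)/Var − 1 = 0.079431/0.000790 − 1 = 99.5881.
Thus α = 0.087·99.5881 = 8.664 and β = 0.913·99.5881 = 90.924.

α = 8.664, β = 90.924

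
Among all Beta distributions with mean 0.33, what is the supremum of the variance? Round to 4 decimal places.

For fixed mean μ the Beta variance is μ(1−μ)/(α+β+1), increasing as α+β decreases.
Its least upper bound (not attained) is μ(1−μ) = 0.33·0.67 = 0.2211.

0.2211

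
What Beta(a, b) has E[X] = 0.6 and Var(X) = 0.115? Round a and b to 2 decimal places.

Let s = a+b. The Beta variance is μ(1−μ)/(s+1).
So s+1 = μ(1−μ)/σ² = (0.6×0.4)/0.115 = 0.24/0.115 = 2.0870, giving s = 1.0870.
Then a = μs = 0.6×1.0870 = 0.65 and b = (1−μ)s = 0.4×1.0870 = 0.43.

a = 0.65, b = 0.43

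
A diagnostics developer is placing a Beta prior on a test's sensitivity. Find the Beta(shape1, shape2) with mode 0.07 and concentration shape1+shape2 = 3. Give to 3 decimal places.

For shape1,shape2>1 the mode is (shape1−1)/(shape1+shape2−2), so shape1 = mode·(κ−2)+1 = 0.07×1+1 = 1.070.
And shape2 = (1−mode)·(κ−2)+1 = 0.93×1+1 = 1.930.

shape1 = 1.070, shape2 = 1.930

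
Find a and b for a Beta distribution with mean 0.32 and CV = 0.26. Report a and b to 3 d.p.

a = 9.739, b = 20.696

σ = CV·μ = 0.26×0.32 = 0.08320, so σ² = 0.006922.
s+1 = μ(1−μ)/σ² = 0.2176/0.006922 = 31.4349, so s = a+b = 30.4349.
a = μs = 9.739, b = (1−μ)s = 20.696.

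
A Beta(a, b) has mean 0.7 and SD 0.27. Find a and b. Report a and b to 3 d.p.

Variance = 0.27² = 0.0729. The moment-matching identity a+b = μ(1−μ)/Var − 1 gives
a+b = 0.21/0.0729 − 1 = 1.8807, so a = μ·1.8807 = 1.316 and b = (1−μ)·1.8807 = 0.564.

a = 1.316, b = 0.564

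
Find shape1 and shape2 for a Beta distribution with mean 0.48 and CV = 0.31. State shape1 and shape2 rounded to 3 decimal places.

shape1 = 4.931, shape2 = 5.342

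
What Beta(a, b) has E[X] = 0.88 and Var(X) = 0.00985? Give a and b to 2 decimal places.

a = 8.55, b = 1.17

By moment matching, a+b = μ(1−μ)/σ² − 1 = (0.88·0.12)/0.00985 − 1 = 10.7208 − 1 = 9.7208.
Since a/(a+b) = μ, a = 0.88·9.7208 = 8.55 and b = 0.12·9.7208 = 1.17.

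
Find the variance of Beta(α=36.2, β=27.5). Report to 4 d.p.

0.0038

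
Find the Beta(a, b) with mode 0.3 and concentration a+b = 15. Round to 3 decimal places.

a = 4.900, b = 10.100

For a,b>1 the mode is (a−1)/(a+b−2), so a = mode·(κ−2)+1 = 0.3×13+1 = 4.900.
And b = (1−mode)·(κ−2)+1 = 0.7×13+1 = 10.100.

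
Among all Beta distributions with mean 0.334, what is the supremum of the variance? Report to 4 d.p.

0.2224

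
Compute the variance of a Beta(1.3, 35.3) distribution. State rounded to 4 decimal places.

0.0009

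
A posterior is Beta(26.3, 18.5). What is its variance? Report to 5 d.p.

0.00529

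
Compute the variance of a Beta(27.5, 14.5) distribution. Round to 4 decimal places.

0.0053

α+β = 42.0 and αβ = 398.75, so Var = αβ/[(α+β)²(α+β+1)] = 398.75/75852.000 = 0.0053.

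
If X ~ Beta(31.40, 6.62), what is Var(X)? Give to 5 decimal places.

α+β = 38.02 and αβ = 207.8680, so Var = αβ/[(α+β)²(α+β+1)] = 207.8680/56404.206008 = 0.00369.

0.00369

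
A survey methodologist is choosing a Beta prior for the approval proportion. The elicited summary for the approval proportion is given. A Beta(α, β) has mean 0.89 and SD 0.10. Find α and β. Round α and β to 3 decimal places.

α = 7.823, β = 0.967

σ² = 0.10² = 0.0100.
With s = α+β, Var = μ(1−μ)/(s+1), so s+1 = (0.89×0.11)/0.0100 = 9.7900 and s = 8.7900.
α = μs = 7.823, β = (1−μ)s = 0.967.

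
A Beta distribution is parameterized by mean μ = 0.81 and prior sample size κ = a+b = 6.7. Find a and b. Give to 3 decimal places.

a = μκ = 0.81×6.7 = 5.427 and b = (1−μ)κ = 0.19×6.7 = 1.273.

a = 5.427, b = 1.273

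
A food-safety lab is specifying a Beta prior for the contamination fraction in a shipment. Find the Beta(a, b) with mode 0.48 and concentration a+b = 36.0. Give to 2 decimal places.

a = 17.32, b = 18.68

For a,b>1 the mode is (a−1)/(a+b−2), so a = mode·(κ−2)+1 = 0.48×34.0+1 = 17.32.
And b = (1−mode)·(κ−2)+1 = 0.52×34.0+1 = 18.68.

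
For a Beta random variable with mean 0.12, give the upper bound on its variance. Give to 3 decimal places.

For fixed mean μ the Beta variance is μ(1−μ)/(α+β+1), increasing as α+β decreases.
Its least upper bound (not attained) is μ(1−μ) = 0.12·0.88 = 0.106.

0.106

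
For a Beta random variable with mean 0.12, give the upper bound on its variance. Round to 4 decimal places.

Var = μ(1−μ)/(α+β+1), which approaches μ(1−μ) as α+β → 0.
So the supremum is μ(1−μ) = 0.12×0.88 = 0.1056.

0.1056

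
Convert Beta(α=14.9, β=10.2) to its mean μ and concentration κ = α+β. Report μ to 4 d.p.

κ = α+β = 14.9+10.2 = 25.1; μ = α/κ = 14.9/25.1 = 0.5936.

μ = 0.5936, κ = 25.1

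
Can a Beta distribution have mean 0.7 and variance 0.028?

A Beta with mean μ has variance μ(1−μ)/(α+β+1) < μ(1−μ).
Here μ(1−μ) = 0.7×0.3 = 0.21, and 0.028 < 0.21.

Yes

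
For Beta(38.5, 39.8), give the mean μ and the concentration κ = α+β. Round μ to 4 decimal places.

μ = 0.4917, κ = 78.3

κ = α+β = 38.5+39.8 = 78.3; μ = α/κ = 38.5/78.3 = 0.4917.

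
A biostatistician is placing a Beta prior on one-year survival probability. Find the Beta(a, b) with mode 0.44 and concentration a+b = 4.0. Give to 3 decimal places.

a = 1.880, b = 2.120

Since the density peak of Beta(a,b) is at (a−1)/(a+b−2),
a = 1 + 0.44(4.0−2) = 1.880 and b = 4.0 − 1.880 = 2.120.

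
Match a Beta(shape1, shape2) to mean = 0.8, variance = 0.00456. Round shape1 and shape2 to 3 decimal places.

shape1 = 27.270, shape2 = 6.818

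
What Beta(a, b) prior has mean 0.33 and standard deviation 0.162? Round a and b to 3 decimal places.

a = 2.450, b = 4.975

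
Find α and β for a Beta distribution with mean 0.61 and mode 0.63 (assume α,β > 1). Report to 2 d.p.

α = 7.93, β = 5.07

Let s = α+β. Mean gives α = μs = 0.61s; mode gives (α−1)/(s−2) = 0.63.
Substituting: 0.61s − 1 = 0.63(s−2) = 0.63s − 1.26, so -0.02s = -0.26 and s = 13.0000.
Then α = 0.61×13.0000 = 7.93 and β = s−α = 5.07.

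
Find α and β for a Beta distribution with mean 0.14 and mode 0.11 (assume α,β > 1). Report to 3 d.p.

α = 3.640, β = 22.360

With s = α+β: μ = α/s and mode = (α−1)/(s−2). Eliminating α = μs,
μs − 1 = m(s−2) ⇒ s(μ−m) = 1−2m ⇒ s = 0.78/0.03 = 26.0000.
So α = μs = 3.640, β = (1−μ)s = 22.360.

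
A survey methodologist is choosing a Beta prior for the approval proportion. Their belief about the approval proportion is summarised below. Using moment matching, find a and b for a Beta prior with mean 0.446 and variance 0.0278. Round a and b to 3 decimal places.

By moment matching, a+b = μ(1−μ)/σ² − 1 = (0.446·0.554)/0.0278 − 1 = 8.8879 − 1 = 7.8879.
Since a/(a+b) = μ, a = 0.446·7.8879 = 3.518 and b = 0.554·7.8879 = 4.370.

a = 3.518, b = 4.370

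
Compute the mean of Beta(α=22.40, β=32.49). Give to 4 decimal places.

0.4081

The Beta mean is α/(α+β) = 22.40/(22.40+32.49) = 0.4081.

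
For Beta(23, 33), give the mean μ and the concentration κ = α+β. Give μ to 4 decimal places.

μ = 0.4107, κ = 56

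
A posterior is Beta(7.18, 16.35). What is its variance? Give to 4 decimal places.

μ = 7.18/23.53 = 0.305142; Var = μ(1−μ)/(α+β+1) = 0.2120305/24.53 = 0.0086.

0.0086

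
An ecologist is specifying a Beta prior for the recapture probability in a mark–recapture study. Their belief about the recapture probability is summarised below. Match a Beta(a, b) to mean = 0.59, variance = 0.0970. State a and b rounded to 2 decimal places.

Let s = a+b. The Beta variance is μ(1−μ)/(s+1).
So s+1 = μ(1−μ)/σ² = (0.59×0.41)/0.0970 = 0.2419/0.0970 = 2.4938, giving s = 1.4938.
Then a = μs = 0.59×1.4938 = 0.88 and b = (1−μ)s = 0.41×1.4938 = 0.61.

a = 0.88, b = 0.61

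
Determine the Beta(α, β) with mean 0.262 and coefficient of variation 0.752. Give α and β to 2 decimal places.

Var = (CV·μ)² = (0.752×0.262)² = 0.038818.
α+β = μ(1−μ)/Var − 1 = 0.193356/0.038818 − 1 = 3.9810.
Thus α = 0.262·3.9810 = 1.04 and β = 0.738·3.9810 = 2.94.

α = 1.04, β = 2.94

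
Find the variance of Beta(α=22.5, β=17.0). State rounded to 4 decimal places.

0.0061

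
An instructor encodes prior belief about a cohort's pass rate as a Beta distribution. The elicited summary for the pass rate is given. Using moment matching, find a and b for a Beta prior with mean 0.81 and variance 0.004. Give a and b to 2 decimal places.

a = 30.35, b = 7.12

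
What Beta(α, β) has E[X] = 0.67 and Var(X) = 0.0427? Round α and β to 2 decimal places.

α = 2.80, β = 1.38

Let s = α+β. The Beta variance is μ(1−μ)/(s+1).
So s+1 = μ(1−μ)/σ² = (0.67×0.33)/0.0427 = 0.2211/0.0427 = 5.1780, giving s = 4.1780.
Then α = μs = 0.67×4.1780 = 2.80 and β = (1−μ)s = 0.33×4.1780 = 1.38.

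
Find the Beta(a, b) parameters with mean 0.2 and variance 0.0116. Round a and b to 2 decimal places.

a = 2.56, b = 10.23

By moment matching, a+b = μ(1−μ)/σ² − 1 = (0.2·0.8)/0.0116 − 1 = 13.7931 − 1 = 12.7931.
Since a/(a+b) = μ, a = 0.2·12.7931 = 2.56 and b = 0.8·12.7931 = 10.23.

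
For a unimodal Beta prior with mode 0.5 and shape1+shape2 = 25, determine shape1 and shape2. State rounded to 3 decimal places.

For shape1,shape2>1 the mode is (shape1−1)/(shape1+shape2−2), so shape1 = mode·(κ−2)+1 = 0.5×23+1 = 12.500.
And shape2 = (1−mode)·(κ−2)+1 = 0.5×23+1 = 12.500.

shape1 = 12.500, shape2 = 12.500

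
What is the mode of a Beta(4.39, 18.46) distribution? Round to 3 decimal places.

0.163

With α,β > 1, mode = (α−1)/(α+β−2) = 3.39/20.85 = 0.163.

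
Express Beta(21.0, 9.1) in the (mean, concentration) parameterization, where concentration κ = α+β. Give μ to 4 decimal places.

κ = α+β = 21.0+9.1 = 30.1; μ = α/κ = 21.0/30.1 = 0.6977.

μ = 0.6977, κ = 30.1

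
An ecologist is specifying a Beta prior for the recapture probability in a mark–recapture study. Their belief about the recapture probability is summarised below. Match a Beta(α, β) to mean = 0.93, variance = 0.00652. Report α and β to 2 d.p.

α = 8.36, β = 0.63

By moment matching, α+β = μ(1−μ)/σ² − 1 = (0.93·0.07)/0.00652 − 1 = 9.9847 − 1 = 8.9847.
Since α/(α+β) = μ, α = 0.93·8.9847 = 8.36 and β = 0.07·8.9847 = 0.63.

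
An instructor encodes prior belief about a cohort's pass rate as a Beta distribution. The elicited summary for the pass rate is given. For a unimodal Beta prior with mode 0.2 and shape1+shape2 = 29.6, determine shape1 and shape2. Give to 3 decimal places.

shape1 = 6.520, shape2 = 23.080

Mode = (shape1−1)/(κ−2) with κ = shape1+shape2, so shape1−1 = 0.2·27.6 = 5.520.
shape1 = 6.520; shape2 = κ − shape1 = 23.080.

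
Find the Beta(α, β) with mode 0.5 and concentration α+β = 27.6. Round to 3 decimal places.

Mode = (α−1)/(κ−2) with κ = α+β, so α−1 = 0.5·25.6 = 12.800.
α = 13.800; β = κ − α = 13.800.

α = 13.800, β = 13.800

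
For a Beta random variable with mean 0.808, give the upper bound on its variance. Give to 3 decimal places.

0.155

For fixed mean μ the Beta variance is μ(1−μ)/(α+β+1), increasing as α+β decreases.
Its least upper bound (not attained) is μ(1−μ) = 0.808·0.192 = 0.155.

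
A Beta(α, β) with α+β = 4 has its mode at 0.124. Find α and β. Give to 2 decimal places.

For α,β>1 the mode is (α−1)/(α+β−2), so α = mode·(κ−2)+1 = 0.124×2+1 = 1.25.
And β = (1−mode)·(κ−2)+1 = 0.876×2+1 = 2.75.

α = 1.25, β = 2.75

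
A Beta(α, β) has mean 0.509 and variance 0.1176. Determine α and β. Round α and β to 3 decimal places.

α = 0.573, β = 0.552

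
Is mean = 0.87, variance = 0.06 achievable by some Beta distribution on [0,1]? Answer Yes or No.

A Beta with mean μ has variance μ(1−μ)/(α+β+1) < μ(1−μ).
Here μ(1−μ) = 0.87×0.13 = 0.1131, and 0.06 < 0.1131.

Yes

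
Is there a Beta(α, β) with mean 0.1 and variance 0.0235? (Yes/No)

Yes

For any Beta, Var(X) < E[X]·(1−E[X]).
Here μ(1−μ) = 0.1×0.9 = 0.09, and 0.0235 < 0.09.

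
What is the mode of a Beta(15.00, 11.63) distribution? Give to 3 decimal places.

The density x^(α−1)(1−x)^(β−1) is maximised at (α−1)/(α+β−2) = 14.00/24.63 = 0.568.

0.568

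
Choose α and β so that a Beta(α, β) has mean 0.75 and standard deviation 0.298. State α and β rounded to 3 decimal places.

First σ² = 0.088804. Setting α = μn, β = (1−μ)n with n = α+β,
μ(1−μ)/(n+1) = 0.088804 ⇒ n+1 = 0.1875/0.088804 = 2.1114 ⇒ n = 1.1114.
Hence α = 0.75×1.1114 = 0.834, β = 0.25×1.1114 = 0.278.

α = 0.834, β = 0.278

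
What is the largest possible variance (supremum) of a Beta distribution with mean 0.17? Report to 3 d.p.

0.141

For fixed mean μ the Beta variance is μ(1−μ)/(α+β+1), increasing as α+β decreases.
Its least upper bound (not attained) is μ(1−μ) = 0.17·0.83 = 0.141.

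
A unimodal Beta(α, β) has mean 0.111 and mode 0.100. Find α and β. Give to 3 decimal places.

Let s = α+β. Mean gives α = μs = 0.111s; mode gives (α−1)/(s−2) = 0.100.
Substituting: 0.111s − 1 = 0.100(s−2) = 0.100s − 0.200, so 0.011s = 0.800 and s = 72.7273.
Then α = 0.111×72.7273 = 8.073 and β = s−α = 64.655.

α = 8.073, β = 64.655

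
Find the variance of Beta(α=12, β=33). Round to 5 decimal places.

0.00425

μ = 12/45 = 0.266667; Var = μ(1−μ)/(α+β+1) = 0.1955556/46 = 0.00425.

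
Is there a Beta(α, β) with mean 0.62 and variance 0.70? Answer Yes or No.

The Beta variance bound is σ² < μ(1−μ).
Here μ(1−μ) = 0.62×0.38 = 0.2356, and 0.70 ≥ 0.2356.

No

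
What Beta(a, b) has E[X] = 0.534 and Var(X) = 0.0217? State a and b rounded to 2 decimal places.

Let s = a+b. The Beta variance is μ(1−μ)/(s+1).
So s+1 = μ(1−μ)/σ² = (0.534×0.466)/0.0217 = 0.248844/0.0217 = 11.4675, giving s = 10.4675.
Then a = μs = 0.534×10.4675 = 5.59 and b = (1−μ)s = 0.466×10.4675 = 4.88.

a = 5.59, b = 4.88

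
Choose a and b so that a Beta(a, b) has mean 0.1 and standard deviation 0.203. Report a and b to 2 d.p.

a = 0.12, b = 1.07

First σ² = 0.041209. Setting a = μn, b = (1−μ)n with n = a+b,
μ(1−μ)/(n+1) = 0.041209 ⇒ n+1 = 0.09/0.041209 = 2.1840 ⇒ n = 1.1840.
Hence a = 0.1×1.1840 = 0.12, b = 0.9×1.1840 = 1.07.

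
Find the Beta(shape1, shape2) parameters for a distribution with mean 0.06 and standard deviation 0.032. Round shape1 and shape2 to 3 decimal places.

shape1 = 3.245, shape2 = 50.833

σ² = 0.032² = 0.001024.
With s = shape1+shape2, Var = μ(1−μ)/(s+1), so s+1 = (0.06×0.94)/0.001024 = 55.0781 and s = 54.0781.
shape1 = μs = 3.245, shape2 = (1−μ)s = 50.833.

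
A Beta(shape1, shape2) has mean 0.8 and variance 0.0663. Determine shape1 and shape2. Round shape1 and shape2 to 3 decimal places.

By moment matching, shape1+shape2 = μ(1−μ)/σ² − 1 = (0.8·0.2)/0.0663 − 1 = 2.4133 − 1 = 1.4133.
Since shape1/(shape1+shape2) = μ, shape1 = 0.8·1.4133 = 1.131 and shape2 = 0.2·1.4133 = 0.283.

shape1 = 1.131, shape2 = 0.283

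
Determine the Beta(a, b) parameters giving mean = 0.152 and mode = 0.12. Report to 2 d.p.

a = 3.61, b = 20.14

With s = a+b: μ = a/s and mode = (a−1)/(s−2). Eliminating a = μs,
μs − 1 = m(s−2) ⇒ s(μ−m) = 1−2m ⇒ s = 0.76/0.032 = 23.7500.
So a = μs = 3.61, b = (1−μ)s = 20.14.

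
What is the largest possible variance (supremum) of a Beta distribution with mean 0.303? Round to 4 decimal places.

0.2112

For fixed mean μ the Beta variance is μ(1−μ)/(α+β+1), increasing as α+β decreases.
Its least upper bound (not attained) is μ(1−μ) = 0.303·0.697 = 0.2112.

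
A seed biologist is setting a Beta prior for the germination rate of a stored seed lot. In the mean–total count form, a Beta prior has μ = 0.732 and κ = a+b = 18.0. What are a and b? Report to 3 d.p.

a = 13.176, b = 4.824

a = μκ = 0.732×18.0 = 13.176 and b = (1−μ)κ = 0.268×18.0 = 4.824.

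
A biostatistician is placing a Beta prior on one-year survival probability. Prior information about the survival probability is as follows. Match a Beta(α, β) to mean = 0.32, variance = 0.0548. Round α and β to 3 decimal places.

Let s = α+β. The Beta variance is μ(1−μ)/(s+1).
So s+1 = μ(1−μ)/σ² = (0.32×0.68)/0.0548 = 0.2176/0.0548 = 3.9708, giving s = 2.9708.
Then α = μs = 0.32×2.9708 = 0.951 and β = (1−μ)s = 0.68×2.9708 = 2.020.

α = 0.951, β = 2.020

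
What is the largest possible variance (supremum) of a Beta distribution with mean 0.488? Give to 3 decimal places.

0.250

Var = μ(1−μ)/(α+β+1), which approaches μ(1−μ) as α+β → 0.
So the supremum is μ(1−μ) = 0.488×0.512 = 0.250.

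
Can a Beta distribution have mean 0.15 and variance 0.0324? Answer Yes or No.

Yes

The Beta variance bound is σ² < μ(1−μ).
Here μ(1−μ) = 0.15×0.85 = 0.1275, and 0.0324 < 0.1275.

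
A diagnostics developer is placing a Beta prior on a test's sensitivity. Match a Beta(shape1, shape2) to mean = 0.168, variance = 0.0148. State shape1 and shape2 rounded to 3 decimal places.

By moment matching, shape1+shape2 = μ(1−μ)/σ² − 1 = (0.168·0.832)/0.0148 − 1 = 9.4443 − 1 = 8.4443.
Since shape1/(shape1+shape2) = μ, shape1 = 0.168·8.4443 = 1.419 and shape2 = 0.832·8.4443 = 7.026.

shape1 = 1.419, shape2 = 7.026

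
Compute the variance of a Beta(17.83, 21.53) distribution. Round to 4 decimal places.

μ = 17.83/39.36 = 0.452998; Var = μ(1−μ)/(α+β+1) = 0.2477908/40.36 = 0.0061.

0.0061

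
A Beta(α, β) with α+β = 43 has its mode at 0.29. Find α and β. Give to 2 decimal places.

α = 12.89, β = 30.11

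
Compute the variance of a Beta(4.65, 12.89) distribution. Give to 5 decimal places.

0.01051

α+β = 17.54 and αβ = 59.9385, so Var = αβ/[(α+β)²(α+β+1)] = 59.9385/5703.860664 = 0.01051.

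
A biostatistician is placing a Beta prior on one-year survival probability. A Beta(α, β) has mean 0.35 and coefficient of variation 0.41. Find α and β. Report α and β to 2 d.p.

α = 3.52, β = 6.53

Var = (CV·μ)² = (0.41×0.35)² = 0.020592.
α+β = μ(1−μ)/Var − 1 = 0.2275/0.020592 − 1 = 10.0478.
Thus α = 0.35·10.0478 = 3.52 and β = 0.65·10.0478 = 6.53.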